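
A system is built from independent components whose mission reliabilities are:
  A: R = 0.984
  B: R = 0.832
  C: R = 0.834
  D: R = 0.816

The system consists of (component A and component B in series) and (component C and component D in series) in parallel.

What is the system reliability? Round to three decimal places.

Series (A and B): 0.98400 × 0.83200 = 0.81869
Series (C and D): 0.83400 × 0.81600 = 0.68054
Parallel ([0.81869] and [0.68054]): 1 − (1 − 0.81869)(1 − 0.68054) = 0.942

0.942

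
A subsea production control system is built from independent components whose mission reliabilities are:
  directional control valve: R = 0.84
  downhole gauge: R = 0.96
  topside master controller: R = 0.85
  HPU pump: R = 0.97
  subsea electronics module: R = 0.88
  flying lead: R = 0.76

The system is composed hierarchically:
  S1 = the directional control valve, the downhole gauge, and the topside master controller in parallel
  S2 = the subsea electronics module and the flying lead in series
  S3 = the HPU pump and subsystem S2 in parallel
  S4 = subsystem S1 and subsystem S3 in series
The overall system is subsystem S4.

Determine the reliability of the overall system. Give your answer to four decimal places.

Parallel (directional control valve, downhole gauge, and topside master controller): 1 − (1 − 0.840000)(1 − 0.960000)(1 − 0.850000) = 0.999040
Series (subsea electronics module and flying lead): 0.880000 × 0.760000 = 0.668800
Parallel (HPU pump and [0.668800]): 1 − (1 − 0.970000)(1 − 0.668800) = 0.990064
Series ([0.999040] and [0.990064]): 0.999040 × 0.990064 = 0.9891

0.9891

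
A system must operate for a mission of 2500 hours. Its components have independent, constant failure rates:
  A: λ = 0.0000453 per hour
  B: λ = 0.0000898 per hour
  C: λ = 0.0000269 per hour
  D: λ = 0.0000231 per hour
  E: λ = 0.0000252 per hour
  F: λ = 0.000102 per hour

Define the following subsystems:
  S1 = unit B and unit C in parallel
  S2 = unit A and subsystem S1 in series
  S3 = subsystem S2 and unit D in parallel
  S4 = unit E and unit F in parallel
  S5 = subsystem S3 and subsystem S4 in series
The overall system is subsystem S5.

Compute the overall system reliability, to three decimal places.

R(A) = exp(−0.0000453 × 2500) = 0.89293
R(B) = exp(−0.0000898 × 2500) = 0.79892
R(C) = exp(−0.0000269 × 2500) = 0.93496
R(D) = exp(−0.0000231 × 2500) = 0.94389
R(E) = exp(−0.0000252 × 2500) = 0.93894
R(F) = exp(−0.000102 × 2500) = 0.77492
Parallel (B and C): 1 − (1 − 0.79892)(1 − 0.93496) = 0.98692
Series (A and [0.98692]): 0.89293 × 0.98692 = 0.88125
Parallel ([0.88125] and D): 1 − (1 − 0.88125)(1 − 0.94389) = 0.99334
Parallel (E and F): 1 − (1 − 0.93894)(1 − 0.77492) = 0.98626
Series ([0.99334] and [0.98626]): 0.99334 × 0.98626 = 0.980

0.980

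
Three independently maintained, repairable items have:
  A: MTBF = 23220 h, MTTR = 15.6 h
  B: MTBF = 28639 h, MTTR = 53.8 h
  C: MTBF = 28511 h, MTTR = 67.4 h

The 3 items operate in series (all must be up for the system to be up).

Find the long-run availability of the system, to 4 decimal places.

0.9951

A(A) = MTBF/(MTBF+MTTR) = 23220/(23220+15.6) = 0.999329
A(B) = MTBF/(MTBF+MTTR) = 28639/(28639+53.8) = 0.998125
A(C) = MTBF/(MTBF+MTTR) = 28511/(28511+67.4) = 0.997642
Series availability: 0.999329 × 0.998125 × 0.997642 = 0.9951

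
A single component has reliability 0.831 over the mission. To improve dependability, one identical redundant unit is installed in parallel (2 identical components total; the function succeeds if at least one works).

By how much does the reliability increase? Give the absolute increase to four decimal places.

R_before = 0.831
R_after = 1 − (1 − 0.831)^2 = 0.9714
ΔR = 0.9714 − 0.831 = 0.1404

0.1404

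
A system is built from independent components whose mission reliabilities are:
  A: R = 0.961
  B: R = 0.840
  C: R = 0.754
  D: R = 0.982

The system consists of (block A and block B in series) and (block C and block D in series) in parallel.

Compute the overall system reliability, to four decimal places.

Series (A and B): 0.961000 × 0.840000 = 0.807240
Series (C and D): 0.754000 × 0.982000 = 0.740428
Parallel ([0.807240] and [0.740428]): 1 − (1 − 0.807240)(1 − 0.740428) = 0.9500

0.9500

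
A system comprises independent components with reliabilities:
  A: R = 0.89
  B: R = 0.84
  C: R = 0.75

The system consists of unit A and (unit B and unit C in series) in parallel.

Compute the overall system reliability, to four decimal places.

0.9593

Series (B and C): 0.840000 × 0.750000 = 0.630000
Parallel (A and [0.630000]): 1 − (1 − 0.890000)(1 − 0.630000) = 0.9593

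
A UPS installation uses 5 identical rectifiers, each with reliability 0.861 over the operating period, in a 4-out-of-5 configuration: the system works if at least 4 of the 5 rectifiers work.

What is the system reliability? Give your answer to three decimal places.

R = Σ_{i=4}^{5} C(5,i) p^i (1−p)^{5−i} with p = 0.861
C(5,4)·0.861^4·0.139^1 = 0.38194
C(5,5)·0.861^5·0.139^0 = 0.47317
Sum = 0.855

0.855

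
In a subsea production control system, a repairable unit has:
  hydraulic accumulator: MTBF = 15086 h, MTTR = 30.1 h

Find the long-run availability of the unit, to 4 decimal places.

A(hydraulic accumulator) = MTBF/(MTBF+MTTR) = 15086/(15086+30.1) = 0.9980

0.9980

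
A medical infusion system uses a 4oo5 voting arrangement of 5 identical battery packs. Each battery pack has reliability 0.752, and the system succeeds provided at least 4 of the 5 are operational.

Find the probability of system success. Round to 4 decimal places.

R = Σ_{i=4}^{5} C(5,i) p^i (1−p)^{5−i} with p = 0.752
C(5,4)·0.752^4·0.248^1 = 0.396546
C(5,5)·0.752^5·0.248^0 = 0.240486
Sum = 0.6370

0.6370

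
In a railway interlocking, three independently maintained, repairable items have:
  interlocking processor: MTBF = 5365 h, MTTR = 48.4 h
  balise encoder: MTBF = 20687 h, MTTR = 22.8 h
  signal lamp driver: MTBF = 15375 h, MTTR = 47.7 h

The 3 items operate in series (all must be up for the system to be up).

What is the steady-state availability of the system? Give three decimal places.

0.987

A(interlocking processor) = MTBF/(MTBF+MTTR) = 5365/(5365+48.4) = 0.991059
A(balise encoder) = MTBF/(MTBF+MTTR) = 20687/(20687+22.8) = 0.998899
A(signal lamp driver) = MTBF/(MTBF+MTTR) = 15375/(15375+47.7) = 0.996907
Series availability: 0.991059 × 0.998899 × 0.996907 = 0.987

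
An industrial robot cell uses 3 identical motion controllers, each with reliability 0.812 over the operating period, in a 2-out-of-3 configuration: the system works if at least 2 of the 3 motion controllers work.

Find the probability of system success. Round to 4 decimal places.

0.9073

R = Σ_{i=2}^{3} C(3,i) p^i (1−p)^{3−i} with p = 0.812
C(3,2)·0.812^2·0.188^1 = 0.371870
C(3,3)·0.812^3·0.188^0 = 0.535387
Sum = 0.9073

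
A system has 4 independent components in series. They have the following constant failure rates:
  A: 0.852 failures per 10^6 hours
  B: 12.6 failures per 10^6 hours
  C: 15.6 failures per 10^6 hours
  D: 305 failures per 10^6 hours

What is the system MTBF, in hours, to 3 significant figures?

Series of exponential components: λ_sys = Σ λ_i
λ_sys = 0.000000852 + 0.0000126 + 0.0000156 + 0.000305 = 3.3405e-04 /h
MTBF = 1 / λ_sys = 2990 h

2990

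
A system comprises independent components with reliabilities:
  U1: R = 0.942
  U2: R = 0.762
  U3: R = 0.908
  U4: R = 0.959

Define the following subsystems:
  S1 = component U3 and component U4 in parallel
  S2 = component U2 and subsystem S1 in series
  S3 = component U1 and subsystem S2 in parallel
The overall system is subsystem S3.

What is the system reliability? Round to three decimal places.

Parallel (U3 and U4): 1 − (1 − 0.90800)(1 − 0.95900) = 0.99623
Series (U2 and [0.99623]): 0.76200 × 0.99623 = 0.75913
Parallel (U1 and [0.75913]): 1 − (1 − 0.94200)(1 − 0.75913) = 0.986

0.986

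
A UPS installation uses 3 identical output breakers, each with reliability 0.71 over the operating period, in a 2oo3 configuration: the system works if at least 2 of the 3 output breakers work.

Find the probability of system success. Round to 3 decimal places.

R = Σ_{i=2}^{3} C(3,i) p^i (1−p)^{3−i} with p = 0.71
C(3,2)·0.71^2·0.29^1 = 0.43857
C(3,3)·0.71^3·0.29^0 = 0.35791
Sum = 0.796

0.796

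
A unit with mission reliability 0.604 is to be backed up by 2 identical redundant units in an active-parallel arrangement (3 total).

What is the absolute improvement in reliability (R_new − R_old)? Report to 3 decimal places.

R_before = 0.604
R_after = 1 − (1 − 0.604)^3 = 0.938
ΔR = 0.938 − 0.604 = 0.334

0.334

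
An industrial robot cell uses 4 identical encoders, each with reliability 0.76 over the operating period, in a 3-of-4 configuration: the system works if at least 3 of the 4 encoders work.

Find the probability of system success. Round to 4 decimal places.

0.7550

R = Σ_{i=3}^{4} C(4,i) p^i (1−p)^{4−i} with p = 0.76
C(4,3)·0.76^3·0.24^1 = 0.421417
C(4,4)·0.76^4·0.24^0 = 0.333622
Sum = 0.7550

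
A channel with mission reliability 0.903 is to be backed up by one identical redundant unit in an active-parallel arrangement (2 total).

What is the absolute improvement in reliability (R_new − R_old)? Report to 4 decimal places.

R_before = 0.903
R_after = 1 − (1 − 0.903)^2 = 0.9906
ΔR = 0.9906 − 0.903 = 0.0876

0.0876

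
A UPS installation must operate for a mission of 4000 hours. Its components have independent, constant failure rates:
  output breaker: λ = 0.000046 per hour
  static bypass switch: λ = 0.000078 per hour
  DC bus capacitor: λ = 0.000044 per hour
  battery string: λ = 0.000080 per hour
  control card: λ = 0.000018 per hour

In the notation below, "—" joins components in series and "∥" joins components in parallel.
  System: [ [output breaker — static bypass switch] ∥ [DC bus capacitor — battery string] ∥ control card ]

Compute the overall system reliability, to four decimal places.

0.9894

R(output breaker) = exp(−0.000046 × 4000) = 0.831936
R(static bypass switch) = exp(−0.000078 × 4000) = 0.731982
R(DC bus capacitor) = exp(−0.000044 × 4000) = 0.838618
R(battery string) = exp(−0.000080 × 4000) = 0.726149
R(control card) = exp(−0.000018 × 4000) = 0.930531
Series (output breaker and static bypass switch): 0.831936 × 0.731982 = 0.608962
Series (DC bus capacitor and battery string): 0.838618 × 0.726149 = 0.608962
Parallel ([0.608962], [0.608962], and control card): 1 − (1 − 0.608962)(1 − 0.608962)(1 − 0.930531) = 0.9894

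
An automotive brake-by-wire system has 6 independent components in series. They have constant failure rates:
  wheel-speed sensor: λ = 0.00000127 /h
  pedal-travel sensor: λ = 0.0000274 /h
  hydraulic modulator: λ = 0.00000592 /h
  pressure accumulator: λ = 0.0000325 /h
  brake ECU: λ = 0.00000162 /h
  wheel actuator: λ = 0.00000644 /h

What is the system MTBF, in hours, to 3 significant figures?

13300

Series of exponential components: λ_sys = Σ λ_i
λ_sys = 0.00000127 + 0.0000274 + 0.00000592 + 0.0000325 + 0.00000162 + 0.00000644 = 7.5150e-05 /h
MTBF = 1 / λ_sys = 13300 h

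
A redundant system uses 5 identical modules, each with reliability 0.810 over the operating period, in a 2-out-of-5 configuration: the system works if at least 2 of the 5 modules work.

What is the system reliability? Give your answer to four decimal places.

0.9945

R = Σ_{i=2}^{5} C(5,i) p^i (1−p)^{5−i} with p = 0.810
C(5,2)·0.810^2·0.190^3 = 0.045002
C(5,3)·0.810^3·0.190^2 = 0.191850
C(5,4)·0.810^4·0.190^1 = 0.408944
C(5,5)·0.810^5·0.190^0 = 0.348678
Sum = 0.9945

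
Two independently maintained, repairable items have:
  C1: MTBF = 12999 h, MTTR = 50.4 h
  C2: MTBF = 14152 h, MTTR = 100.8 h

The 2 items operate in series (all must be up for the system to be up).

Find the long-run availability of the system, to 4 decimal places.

A(C1) = MTBF/(MTBF+MTTR) = 12999/(12999+50.4) = 0.996138
A(C2) = MTBF/(MTBF+MTTR) = 14152/(14152+100.8) = 0.992928
Series availability: 0.996138 × 0.992928 = 0.9891

0.9891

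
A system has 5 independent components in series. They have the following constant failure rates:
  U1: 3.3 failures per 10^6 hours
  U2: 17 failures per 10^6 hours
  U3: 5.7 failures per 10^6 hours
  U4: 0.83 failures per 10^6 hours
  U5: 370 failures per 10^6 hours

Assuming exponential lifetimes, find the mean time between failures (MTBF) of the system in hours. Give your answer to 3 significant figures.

2520

Series of exponential components: λ_sys = Σ λ_i
λ_sys = 0.0000033 + 0.000017 + 0.0000057 + 0.00000083 + 0.00037 = 3.9683e-04 /h
MTBF = 1 / λ_sys = 2520 h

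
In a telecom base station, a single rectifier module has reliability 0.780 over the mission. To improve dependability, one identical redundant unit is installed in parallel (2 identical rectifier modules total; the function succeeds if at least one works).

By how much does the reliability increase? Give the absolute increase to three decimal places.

0.172

R_before = 0.780
R_after = 1 − (1 − 0.780)^2 = 0.952
ΔR = 0.952 − 0.780 = 0.172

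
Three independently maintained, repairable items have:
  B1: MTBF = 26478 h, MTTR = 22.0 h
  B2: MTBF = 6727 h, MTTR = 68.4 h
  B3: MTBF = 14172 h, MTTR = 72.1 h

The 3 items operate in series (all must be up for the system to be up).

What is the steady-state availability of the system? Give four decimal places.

0.9841

A(B1) = MTBF/(MTBF+MTTR) = 26478/(26478+22.0) = 0.999170
A(B2) = MTBF/(MTBF+MTTR) = 6727/(6727+68.4) = 0.989934
A(B3) = MTBF/(MTBF+MTTR) = 14172/(14172+72.1) = 0.994938
Series availability: 0.999170 × 0.989934 × 0.994938 = 0.9841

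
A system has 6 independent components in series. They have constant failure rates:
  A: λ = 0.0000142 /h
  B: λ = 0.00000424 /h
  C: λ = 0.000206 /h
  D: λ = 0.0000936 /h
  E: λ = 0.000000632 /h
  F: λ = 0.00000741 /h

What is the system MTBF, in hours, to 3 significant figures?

3070

Series of exponential components: λ_sys = Σ λ_i
λ_sys = 0.0000142 + 0.00000424 + 0.000206 + 0.0000936 + 0.000000632 + 0.00000741 = 3.2608e-04 /h
MTBF = 1 / λ_sys = 3070 h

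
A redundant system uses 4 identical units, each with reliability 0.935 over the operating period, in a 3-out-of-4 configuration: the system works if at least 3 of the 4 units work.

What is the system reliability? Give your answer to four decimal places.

0.9768

R = Σ_{i=3}^{4} C(4,i) p^i (1−p)^{4−i} with p = 0.935
C(4,3)·0.935^3·0.065^1 = 0.212524
C(4,4)·0.935^4·0.065^0 = 0.764269
Sum = 0.9768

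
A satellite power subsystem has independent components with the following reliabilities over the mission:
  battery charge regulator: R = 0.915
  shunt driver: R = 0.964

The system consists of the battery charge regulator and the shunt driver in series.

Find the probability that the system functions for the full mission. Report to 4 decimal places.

0.8821

Series (battery charge regulator and shunt driver): 0.915000 × 0.964000 = 0.8821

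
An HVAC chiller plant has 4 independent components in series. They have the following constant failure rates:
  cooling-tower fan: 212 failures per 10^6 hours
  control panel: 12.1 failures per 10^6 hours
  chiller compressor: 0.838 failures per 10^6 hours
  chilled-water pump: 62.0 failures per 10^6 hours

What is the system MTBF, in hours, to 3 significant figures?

3490

Series of exponential components: λ_sys = Σ λ_i
λ_sys = 0.000212 + 0.0000121 + 0.000000838 + 0.0000620 = 2.8694e-04 /h
MTBF = 1 / λ_sys = 3490 h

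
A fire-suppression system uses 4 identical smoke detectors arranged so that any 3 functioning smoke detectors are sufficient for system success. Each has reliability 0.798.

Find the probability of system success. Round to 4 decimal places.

R = Σ_{i=3}^{4} C(4,i) p^i (1−p)^{4−i} with p = 0.798
C(4,3)·0.798^3·0.202^1 = 0.410601
C(4,4)·0.798^4·0.202^0 = 0.405519
Sum = 0.8161

0.8161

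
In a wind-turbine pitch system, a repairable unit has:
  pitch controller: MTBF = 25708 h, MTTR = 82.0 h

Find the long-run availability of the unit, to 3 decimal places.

0.997

A(pitch controller) = MTBF/(MTBF+MTTR) = 25708/(25708+82.0) = 0.997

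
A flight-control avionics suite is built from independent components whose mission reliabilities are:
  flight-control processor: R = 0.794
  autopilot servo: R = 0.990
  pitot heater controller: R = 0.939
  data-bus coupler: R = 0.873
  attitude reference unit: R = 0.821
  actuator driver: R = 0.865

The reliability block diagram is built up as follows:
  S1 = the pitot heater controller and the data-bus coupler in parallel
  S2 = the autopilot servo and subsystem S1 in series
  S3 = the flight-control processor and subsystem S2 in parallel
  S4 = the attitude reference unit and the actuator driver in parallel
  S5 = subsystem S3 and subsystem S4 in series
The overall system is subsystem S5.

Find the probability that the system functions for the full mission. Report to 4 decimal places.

0.9723

Parallel (pitot heater controller and data-bus coupler): 1 − (1 − 0.939000)(1 − 0.873000) = 0.992253
Series (autopilot servo and [0.992253]): 0.990000 × 0.992253 = 0.982330
Parallel (flight-control processor and [0.982330]): 1 − (1 − 0.794000)(1 − 0.982330) = 0.996360
Parallel (attitude reference unit and actuator driver): 1 − (1 − 0.821000)(1 − 0.865000) = 0.975835
Series ([0.996360] and [0.975835]): 0.996360 × 0.975835 = 0.9723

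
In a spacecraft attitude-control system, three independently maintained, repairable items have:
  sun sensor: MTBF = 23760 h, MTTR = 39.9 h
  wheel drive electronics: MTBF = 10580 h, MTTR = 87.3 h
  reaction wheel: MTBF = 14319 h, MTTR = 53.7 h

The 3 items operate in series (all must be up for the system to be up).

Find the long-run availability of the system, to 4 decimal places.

A(sun sensor) = MTBF/(MTBF+MTTR) = 23760/(23760+39.9) = 0.998324
A(wheel drive electronics) = MTBF/(MTBF+MTTR) = 10580/(10580+87.3) = 0.991816
A(reaction wheel) = MTBF/(MTBF+MTTR) = 14319/(14319+53.7) = 0.996264
Series availability: 0.998324 × 0.991816 × 0.996264 = 0.9865

0.9865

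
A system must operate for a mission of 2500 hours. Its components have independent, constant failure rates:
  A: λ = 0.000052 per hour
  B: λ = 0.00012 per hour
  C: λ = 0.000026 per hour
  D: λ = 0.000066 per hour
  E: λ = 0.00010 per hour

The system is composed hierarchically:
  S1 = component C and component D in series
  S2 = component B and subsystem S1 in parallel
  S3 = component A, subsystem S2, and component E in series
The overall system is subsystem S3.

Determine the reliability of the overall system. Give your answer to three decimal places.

0.647

R(A) = exp(−0.000052 × 2500) = 0.87810
R(B) = exp(−0.00012 × 2500) = 0.74082
R(C) = exp(−0.000026 × 2500) = 0.93707
R(D) = exp(−0.000066 × 2500) = 0.84789
R(E) = exp(−0.00010 × 2500) = 0.77880
Series (C and D): 0.93707 × 0.84789 = 0.79453
Parallel (B and [0.79453]): 1 − (1 − 0.74082)(1 − 0.79453) = 0.94675
Series (A, [0.94675], and E): 0.87810 × 0.94675 × 0.77880 = 0.647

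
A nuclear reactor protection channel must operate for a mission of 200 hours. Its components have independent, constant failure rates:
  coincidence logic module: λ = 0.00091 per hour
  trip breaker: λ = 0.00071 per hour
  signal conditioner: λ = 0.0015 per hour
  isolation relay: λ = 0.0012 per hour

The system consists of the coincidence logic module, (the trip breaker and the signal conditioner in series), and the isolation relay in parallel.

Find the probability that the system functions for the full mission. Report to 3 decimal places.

0.987

R(coincidence logic module) = exp(−0.00091 × 200) = 0.83360
R(trip breaker) = exp(−0.00071 × 200) = 0.86762
R(signal conditioner) = exp(−0.0015 × 200) = 0.74082
R(isolation relay) = exp(−0.0012 × 200) = 0.78663
Series (trip breaker and signal conditioner): 0.86762 × 0.74082 = 0.64275
Parallel (coincidence logic module, [0.64275], and isolation relay): 1 − (1 − 0.83360)(1 − 0.64275)(1 − 0.78663) = 0.987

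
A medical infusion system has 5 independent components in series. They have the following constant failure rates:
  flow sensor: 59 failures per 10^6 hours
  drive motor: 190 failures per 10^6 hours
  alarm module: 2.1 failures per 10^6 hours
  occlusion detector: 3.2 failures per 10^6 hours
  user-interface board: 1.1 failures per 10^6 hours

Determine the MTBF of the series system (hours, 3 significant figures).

Series of exponential components: λ_sys = Σ λ_i
λ_sys = 0.000059 + 0.00019 + 0.0000021 + 0.0000032 + 0.0000011 = 2.5540e-04 /h
MTBF = 1 / λ_sys = 3920 h

3920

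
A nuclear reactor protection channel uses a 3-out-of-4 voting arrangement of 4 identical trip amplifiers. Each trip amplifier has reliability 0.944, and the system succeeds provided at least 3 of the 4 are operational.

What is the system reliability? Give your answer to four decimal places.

R = Σ_{i=3}^{4} C(4,i) p^i (1−p)^{4−i} with p = 0.944
C(4,3)·0.944^3·0.056^1 = 0.188436
C(4,4)·0.944^4·0.056^0 = 0.794123
Sum = 0.9826

0.9826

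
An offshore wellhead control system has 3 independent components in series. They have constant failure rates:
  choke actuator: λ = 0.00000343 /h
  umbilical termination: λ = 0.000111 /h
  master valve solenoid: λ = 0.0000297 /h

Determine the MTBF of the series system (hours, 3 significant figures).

Series of exponential components: λ_sys = Σ λ_i
λ_sys = 0.00000343 + 0.000111 + 0.0000297 = 1.4413e-04 /h
MTBF = 1 / λ_sys = 6940 h

6940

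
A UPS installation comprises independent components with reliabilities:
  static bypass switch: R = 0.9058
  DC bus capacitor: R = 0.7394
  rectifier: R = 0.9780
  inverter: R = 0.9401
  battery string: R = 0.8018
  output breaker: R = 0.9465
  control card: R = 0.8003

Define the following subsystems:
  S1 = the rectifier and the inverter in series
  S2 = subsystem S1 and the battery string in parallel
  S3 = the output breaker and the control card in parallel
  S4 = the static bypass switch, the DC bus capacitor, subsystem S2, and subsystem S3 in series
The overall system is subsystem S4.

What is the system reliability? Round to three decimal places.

0.652

Series (rectifier and inverter): 0.97800 × 0.94010 = 0.91942
Parallel ([0.91942] and battery string): 1 − (1 − 0.91942)(1 − 0.80180) = 0.98403
Parallel (output breaker and control card): 1 − (1 − 0.94650)(1 − 0.80030) = 0.98932
Series (static bypass switch, DC bus capacitor, [0.98403], and [0.98932]): 0.90580 × 0.73940 × 0.98403 × 0.98932 = 0.652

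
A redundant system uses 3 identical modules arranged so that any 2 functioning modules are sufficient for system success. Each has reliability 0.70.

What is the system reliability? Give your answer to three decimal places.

0.784

R = Σ_{i=2}^{3} C(3,i) p^i (1−p)^{3−i} with p = 0.70
C(3,2)·0.70^2·0.30^1 = 0.44100
C(3,3)·0.70^3·0.30^0 = 0.34300
Sum = 0.784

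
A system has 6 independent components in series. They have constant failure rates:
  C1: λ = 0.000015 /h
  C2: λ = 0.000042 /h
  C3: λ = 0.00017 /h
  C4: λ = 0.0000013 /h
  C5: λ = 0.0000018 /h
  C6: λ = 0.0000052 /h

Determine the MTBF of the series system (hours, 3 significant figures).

Series of exponential components: λ_sys = Σ λ_i
λ_sys = 0.000015 + 0.000042 + 0.00017 + 0.0000013 + 0.0000018 + 0.0000052 = 2.3530e-04 /h
MTBF = 1 / λ_sys = 4250 h

4250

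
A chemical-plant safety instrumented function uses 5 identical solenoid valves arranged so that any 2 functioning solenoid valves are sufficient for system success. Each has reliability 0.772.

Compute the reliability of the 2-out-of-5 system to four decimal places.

0.9890

R = Σ_{i=2}^{5} C(5,i) p^i (1−p)^{5−i} with p = 0.772
C(5,2)·0.772^2·0.228^3 = 0.070638
C(5,3)·0.772^3·0.228^2 = 0.239178
C(5,4)·0.772^4·0.228^1 = 0.404924
C(5,5)·0.772^5·0.228^0 = 0.274212
Sum = 0.9890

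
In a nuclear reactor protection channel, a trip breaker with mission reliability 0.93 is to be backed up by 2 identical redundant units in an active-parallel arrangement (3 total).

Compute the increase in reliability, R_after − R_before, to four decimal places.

R_before = 0.93
R_after = 1 − (1 − 0.93)^3 = 0.9997
ΔR = 0.9997 − 0.93 = 0.0697

0.0697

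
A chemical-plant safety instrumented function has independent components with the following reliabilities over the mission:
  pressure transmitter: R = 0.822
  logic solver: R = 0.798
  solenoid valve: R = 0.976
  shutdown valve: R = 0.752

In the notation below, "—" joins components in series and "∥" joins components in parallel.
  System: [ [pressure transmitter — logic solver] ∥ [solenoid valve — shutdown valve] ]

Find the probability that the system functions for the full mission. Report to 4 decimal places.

0.9085

Series (pressure transmitter and logic solver): 0.822000 × 0.798000 = 0.655956
Series (solenoid valve and shutdown valve): 0.976000 × 0.752000 = 0.733952
Parallel ([0.655956] and [0.733952]): 1 − (1 − 0.655956)(1 − 0.733952) = 0.9085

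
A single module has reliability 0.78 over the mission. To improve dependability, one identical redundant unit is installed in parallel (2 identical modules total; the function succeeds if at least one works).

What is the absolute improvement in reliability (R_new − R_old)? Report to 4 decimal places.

0.1716

R_before = 0.78
R_after = 1 − (1 − 0.78)^2 = 0.9516
ΔR = 0.9516 − 0.78 = 0.1716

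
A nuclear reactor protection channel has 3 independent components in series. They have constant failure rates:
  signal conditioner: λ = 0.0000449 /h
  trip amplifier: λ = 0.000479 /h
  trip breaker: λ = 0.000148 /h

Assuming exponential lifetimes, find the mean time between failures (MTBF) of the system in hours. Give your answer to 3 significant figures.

Series of exponential components: λ_sys = Σ λ_i
λ_sys = 0.0000449 + 0.000479 + 0.000148 = 6.7190e-04 /h
MTBF = 1 / λ_sys = 1490 h

1490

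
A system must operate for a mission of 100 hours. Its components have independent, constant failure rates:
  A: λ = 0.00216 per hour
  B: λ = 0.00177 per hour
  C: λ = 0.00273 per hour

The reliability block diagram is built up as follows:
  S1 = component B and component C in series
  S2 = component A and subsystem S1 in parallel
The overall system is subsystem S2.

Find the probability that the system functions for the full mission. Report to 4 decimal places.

0.9296

R(A) = exp(−0.00216 × 100) = 0.805735
R(B) = exp(−0.00177 × 100) = 0.837780
R(C) = exp(−0.00273 × 100) = 0.761093
Series (B and C): 0.837780 × 0.761093 = 0.637628
Parallel (A and [0.637628]): 1 − (1 − 0.805735)(1 − 0.637628) = 0.9296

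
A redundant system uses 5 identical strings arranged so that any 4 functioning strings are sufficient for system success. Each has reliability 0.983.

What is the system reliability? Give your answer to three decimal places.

R = Σ_{i=4}^{5} C(5,i) p^i (1−p)^{5−i} with p = 0.983
C(5,4)·0.983^4·0.017^1 = 0.07937
C(5,5)·0.983^5·0.017^0 = 0.91784
Sum = 0.997

0.997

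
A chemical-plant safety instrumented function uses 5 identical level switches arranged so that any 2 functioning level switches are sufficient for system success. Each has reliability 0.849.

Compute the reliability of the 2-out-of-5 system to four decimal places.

0.9977

R = Σ_{i=2}^{5} C(5,i) p^i (1−p)^{5−i} with p = 0.849
C(5,2)·0.849^2·0.151^3 = 0.024817
C(5,3)·0.849^3·0.151^2 = 0.139533
C(5,4)·0.849^4·0.151^1 = 0.392263
C(5,5)·0.849^5·0.151^0 = 0.441101
Sum = 0.9977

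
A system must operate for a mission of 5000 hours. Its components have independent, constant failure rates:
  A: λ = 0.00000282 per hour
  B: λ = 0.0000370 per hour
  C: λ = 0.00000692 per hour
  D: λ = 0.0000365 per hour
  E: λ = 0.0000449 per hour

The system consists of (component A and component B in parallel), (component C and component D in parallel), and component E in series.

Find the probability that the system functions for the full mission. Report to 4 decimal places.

R(A) = exp(−0.00000282 × 5000) = 0.985999
R(B) = exp(−0.0000370 × 5000) = 0.831104
R(C) = exp(−0.00000692 × 5000) = 0.965992
R(D) = exp(−0.0000365 × 5000) = 0.833185
R(E) = exp(−0.0000449 × 5000) = 0.798916
Parallel (A and B): 1 − (1 − 0.985999)(1 − 0.831104) = 0.997635
Parallel (C and D): 1 − (1 − 0.965992)(1 − 0.833185) = 0.994327
Series ([0.997635], [0.994327], and E): 0.997635 × 0.994327 × 0.798916 = 0.7925

0.7925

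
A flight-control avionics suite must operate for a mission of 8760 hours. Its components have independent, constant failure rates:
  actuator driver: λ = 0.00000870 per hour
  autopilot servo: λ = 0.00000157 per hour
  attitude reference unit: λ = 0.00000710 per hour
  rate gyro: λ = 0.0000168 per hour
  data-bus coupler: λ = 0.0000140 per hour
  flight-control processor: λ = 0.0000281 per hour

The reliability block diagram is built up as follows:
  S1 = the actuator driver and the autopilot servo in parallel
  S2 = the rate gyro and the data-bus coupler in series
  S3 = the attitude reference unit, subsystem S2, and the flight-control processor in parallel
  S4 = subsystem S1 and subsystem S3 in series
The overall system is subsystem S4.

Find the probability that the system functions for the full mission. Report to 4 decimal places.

0.9959

R(actuator driver) = exp(−0.00000870 × 8760) = 0.926620
R(autopilot servo) = exp(−0.00000157 × 8760) = 0.986341
R(attitude reference unit) = exp(−0.00000710 × 8760) = 0.939699
R(rate gyro) = exp(−0.0000168 × 8760) = 0.863149
R(data-bus coupler) = exp(−0.0000140 × 8760) = 0.884582
R(flight-control processor) = exp(−0.0000281 × 8760) = 0.781800
Parallel (actuator driver and autopilot servo): 1 − (1 − 0.926620)(1 − 0.986341) = 0.998998
Series (rate gyro and data-bus coupler): 0.863149 × 0.884582 = 0.763526
Parallel (attitude reference unit, [0.763526], and flight-control processor): 1 − (1 − 0.939699)(1 − 0.763526)(1 − 0.781800) = 0.996889
Series ([0.998998] and [0.996889]): 0.998998 × 0.996889 = 0.9959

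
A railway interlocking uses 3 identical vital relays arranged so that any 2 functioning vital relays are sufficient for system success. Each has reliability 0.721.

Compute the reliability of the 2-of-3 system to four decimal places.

R = Σ_{i=2}^{3} C(3,i) p^i (1−p)^{3−i} with p = 0.721
C(3,2)·0.721^2·0.279^1 = 0.435107
C(3,3)·0.721^3·0.279^0 = 0.374805
Sum = 0.8099

0.8099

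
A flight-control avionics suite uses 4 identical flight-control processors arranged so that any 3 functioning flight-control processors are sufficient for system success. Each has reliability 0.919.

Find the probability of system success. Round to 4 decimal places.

0.9648

R = Σ_{i=3}^{4} C(4,i) p^i (1−p)^{4−i} with p = 0.919
C(4,3)·0.919^3·0.081^1 = 0.251473
C(4,4)·0.919^4·0.081^0 = 0.713283
Sum = 0.9648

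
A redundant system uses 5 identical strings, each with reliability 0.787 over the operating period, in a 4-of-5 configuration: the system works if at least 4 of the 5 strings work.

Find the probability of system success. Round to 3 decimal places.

0.710

R = Σ_{i=4}^{5} C(5,i) p^i (1−p)^{5−i} with p = 0.787
C(5,4)·0.787^4·0.213^1 = 0.40855
C(5,5)·0.787^5·0.213^0 = 0.30191
Sum = 0.710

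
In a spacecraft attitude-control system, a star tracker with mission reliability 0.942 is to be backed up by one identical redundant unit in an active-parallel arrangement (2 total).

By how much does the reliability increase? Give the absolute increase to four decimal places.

0.0546

R_before = 0.942
R_after = 1 − (1 − 0.942)^2 = 0.9966
ΔR = 0.9966 − 0.942 = 0.0546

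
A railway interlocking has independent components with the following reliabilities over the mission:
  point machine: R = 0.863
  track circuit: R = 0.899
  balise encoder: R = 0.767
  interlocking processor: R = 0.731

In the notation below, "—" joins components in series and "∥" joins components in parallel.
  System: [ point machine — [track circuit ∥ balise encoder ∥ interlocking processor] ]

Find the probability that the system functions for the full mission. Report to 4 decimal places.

Parallel (track circuit, balise encoder, and interlocking processor): 1 − (1 − 0.899000)(1 − 0.767000)(1 − 0.731000) = 0.993670
Series (point machine and [0.993670]): 0.863000 × 0.993670 = 0.8575

0.8575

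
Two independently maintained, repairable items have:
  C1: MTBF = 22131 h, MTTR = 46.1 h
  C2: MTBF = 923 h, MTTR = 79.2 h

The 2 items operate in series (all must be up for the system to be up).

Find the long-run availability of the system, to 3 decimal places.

0.919

A(C1) = MTBF/(MTBF+MTTR) = 22131/(22131+46.1) = 0.997921
A(C2) = MTBF/(MTBF+MTTR) = 923/(923+79.2) = 0.920974
Series availability: 0.997921 × 0.920974 = 0.919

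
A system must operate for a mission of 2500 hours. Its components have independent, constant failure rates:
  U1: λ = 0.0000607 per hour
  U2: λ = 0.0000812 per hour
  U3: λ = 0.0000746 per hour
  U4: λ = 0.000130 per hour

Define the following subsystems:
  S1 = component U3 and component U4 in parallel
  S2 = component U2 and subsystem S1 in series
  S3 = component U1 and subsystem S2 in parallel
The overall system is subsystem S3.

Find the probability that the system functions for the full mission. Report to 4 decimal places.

0.9687

R(U1) = exp(−0.0000607 × 2500) = 0.859203
R(U2) = exp(−0.0000812 × 2500) = 0.816278
R(U3) = exp(−0.0000746 × 2500) = 0.829859
R(U4) = exp(−0.000130 × 2500) = 0.722527
Parallel (U3 and U4): 1 − (1 − 0.829859)(1 − 0.722527) = 0.952790
Series (U2 and [0.952790]): 0.816278 × 0.952790 = 0.777742
Parallel (U1 and [0.777742]): 1 − (1 − 0.859203)(1 − 0.777742) = 0.9687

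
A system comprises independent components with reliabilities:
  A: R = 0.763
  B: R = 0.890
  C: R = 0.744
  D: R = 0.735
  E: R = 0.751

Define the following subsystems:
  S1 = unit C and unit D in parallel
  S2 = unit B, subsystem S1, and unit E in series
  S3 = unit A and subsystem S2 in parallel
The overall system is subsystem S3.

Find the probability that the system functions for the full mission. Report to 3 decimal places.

Parallel (C and D): 1 − (1 − 0.74400)(1 − 0.73500) = 0.93216
Series (B, [0.93216], and E): 0.89000 × 0.93216 × 0.75100 = 0.62305
Parallel (A and [0.62305]): 1 − (1 − 0.76300)(1 − 0.62305) = 0.911

0.911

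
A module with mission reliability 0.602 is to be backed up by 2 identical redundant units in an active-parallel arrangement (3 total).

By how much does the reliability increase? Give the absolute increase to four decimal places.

R_before = 0.602
R_after = 1 − (1 − 0.602)^3 = 0.9370
ΔR = 0.9370 − 0.602 = 0.3350

0.3350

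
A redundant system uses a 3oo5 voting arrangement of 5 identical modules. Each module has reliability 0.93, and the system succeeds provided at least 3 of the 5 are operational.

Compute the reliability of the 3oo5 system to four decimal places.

0.9969

R = Σ_{i=3}^{5} C(5,i) p^i (1−p)^{5−i} with p = 0.93
C(5,3)·0.93^3·0.07^2 = 0.039413
C(5,4)·0.93^4·0.07^1 = 0.261818
C(5,5)·0.93^5·0.07^0 = 0.695688
Sum = 0.9969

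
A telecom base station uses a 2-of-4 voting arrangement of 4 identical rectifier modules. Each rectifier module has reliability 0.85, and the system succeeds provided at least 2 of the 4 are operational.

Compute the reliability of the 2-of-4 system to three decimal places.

0.988

R = Σ_{i=2}^{4} C(4,i) p^i (1−p)^{4−i} with p = 0.85
C(4,2)·0.85^2·0.15^2 = 0.09754
C(4,3)·0.85^3·0.15^1 = 0.36848
C(4,4)·0.85^4·0.15^0 = 0.52201
Sum = 0.988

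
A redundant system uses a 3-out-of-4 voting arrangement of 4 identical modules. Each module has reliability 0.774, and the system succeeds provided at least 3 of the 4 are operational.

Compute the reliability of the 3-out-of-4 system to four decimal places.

R = Σ_{i=3}^{4} C(4,i) p^i (1−p)^{4−i} with p = 0.774
C(4,3)·0.774^3·0.226^1 = 0.419171
C(4,4)·0.774^4·0.226^0 = 0.358892
Sum = 0.7781

0.7781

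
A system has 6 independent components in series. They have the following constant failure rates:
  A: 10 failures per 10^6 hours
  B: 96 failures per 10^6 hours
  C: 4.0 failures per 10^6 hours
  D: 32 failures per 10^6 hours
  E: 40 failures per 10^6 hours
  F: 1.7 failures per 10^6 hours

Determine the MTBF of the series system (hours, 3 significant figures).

5440

Series of exponential components: λ_sys = Σ λ_i
λ_sys = 0.000010 + 0.000096 + 0.0000040 + 0.000032 + 0.000040 + 0.0000017 = 1.8370e-04 /h
MTBF = 1 / λ_sys = 5440 h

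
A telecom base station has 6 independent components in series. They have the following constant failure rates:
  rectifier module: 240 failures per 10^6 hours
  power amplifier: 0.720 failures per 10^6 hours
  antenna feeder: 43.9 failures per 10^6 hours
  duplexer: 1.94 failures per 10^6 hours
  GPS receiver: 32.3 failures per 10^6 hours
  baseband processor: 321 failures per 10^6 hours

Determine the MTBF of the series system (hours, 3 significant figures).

1560

Series of exponential components: λ_sys = Σ λ_i
λ_sys = 0.000240 + 0.000000720 + 0.0000439 + 0.00000194 + 0.0000323 + 0.000321 = 6.3986e-04 /h
MTBF = 1 / λ_sys = 1560 h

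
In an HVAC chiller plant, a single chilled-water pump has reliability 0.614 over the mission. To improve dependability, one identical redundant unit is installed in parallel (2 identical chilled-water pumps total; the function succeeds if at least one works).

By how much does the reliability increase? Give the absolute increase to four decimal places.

0.2370

R_before = 0.614
R_after = 1 − (1 − 0.614)^2 = 0.8510
ΔR = 0.8510 − 0.614 = 0.2370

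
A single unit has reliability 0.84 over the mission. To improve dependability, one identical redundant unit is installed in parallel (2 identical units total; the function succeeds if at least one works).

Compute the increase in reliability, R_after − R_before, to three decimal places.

R_before = 0.84
R_after = 1 − (1 − 0.84)^2 = 0.974
ΔR = 0.974 − 0.84 = 0.134

0.134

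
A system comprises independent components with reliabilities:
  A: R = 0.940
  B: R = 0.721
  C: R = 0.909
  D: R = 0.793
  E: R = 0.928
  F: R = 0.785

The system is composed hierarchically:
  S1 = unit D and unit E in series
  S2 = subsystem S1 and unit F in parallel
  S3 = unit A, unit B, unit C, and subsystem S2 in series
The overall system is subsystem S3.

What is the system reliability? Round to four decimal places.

0.5811

Series (D and E): 0.793000 × 0.928000 = 0.735904
Parallel ([0.735904] and F): 1 − (1 − 0.735904)(1 − 0.785000) = 0.943219
Series (A, B, C, and [0.943219]): 0.940000 × 0.721000 × 0.909000 × 0.943219 = 0.5811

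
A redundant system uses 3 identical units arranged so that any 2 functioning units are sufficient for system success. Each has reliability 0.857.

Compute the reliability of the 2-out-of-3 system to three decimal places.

0.945

R = Σ_{i=2}^{3} C(3,i) p^i (1−p)^{3−i} with p = 0.857
C(3,2)·0.857^2·0.143^1 = 0.31508
C(3,3)·0.857^3·0.143^0 = 0.62942
Sum = 0.945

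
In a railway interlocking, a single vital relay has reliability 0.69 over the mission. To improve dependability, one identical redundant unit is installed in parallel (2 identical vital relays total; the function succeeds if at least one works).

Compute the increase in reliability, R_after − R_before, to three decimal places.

R_before = 0.69
R_after = 1 − (1 − 0.69)^2 = 0.904
ΔR = 0.904 − 0.69 = 0.214

0.214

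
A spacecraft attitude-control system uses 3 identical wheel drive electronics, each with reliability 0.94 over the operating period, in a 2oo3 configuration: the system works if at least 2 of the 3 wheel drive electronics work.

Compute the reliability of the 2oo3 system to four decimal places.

R = Σ_{i=2}^{3} C(3,i) p^i (1−p)^{3−i} with p = 0.94
C(3,2)·0.94^2·0.06^1 = 0.159048
C(3,3)·0.94^3·0.06^0 = 0.830584
Sum = 0.9896

0.9896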